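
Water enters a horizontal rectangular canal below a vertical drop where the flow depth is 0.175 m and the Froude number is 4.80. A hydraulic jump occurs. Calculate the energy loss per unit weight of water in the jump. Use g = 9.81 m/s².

Fr₁ = 4.80 (given).
From the momentum equation for a rectangular channel, y₂/y₁ = ½[√(1 + 8Fr₁²) − 1] = ½[√185.3 − 1] = 6.31.
y₂ = 6.31 × 0.175 = 1.10 m.
Head loss: ΔE = (y₂ − y₁)³/(4y₁y₂) = (1.10 − 0.175)³/(4×0.175×1.10) = 0.801/0.773 = 1.04 m.

ΔE = 1.04 m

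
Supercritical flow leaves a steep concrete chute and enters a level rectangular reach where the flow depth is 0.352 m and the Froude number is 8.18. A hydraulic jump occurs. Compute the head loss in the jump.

ΔE = 8.13 m

Fr₁ = 8.18 (given).
Bélanger equation: y₂/y₁ = ½[√(1 + 8Fr₁²) − 1] = ½[√536.3 − 1] = 11.1.
y₂ = 11.1 × 0.352 = 3.90 m.
V₁ = Fr₁·√(g·y₁) = 8.18×√(9.81×0.352) = 15.2 m/s; q = V₁·y₁ = 5.35 m²/s. V₂ = q/y₂ = 5.35/3.90 = 1.37 m/s. E₁ = y₁ + V₁²/2g = 12.1 m; E₂ = y₂ + V₂²/2g = 4.00 m. ΔE = E₁ − E₂ = 8.13 m.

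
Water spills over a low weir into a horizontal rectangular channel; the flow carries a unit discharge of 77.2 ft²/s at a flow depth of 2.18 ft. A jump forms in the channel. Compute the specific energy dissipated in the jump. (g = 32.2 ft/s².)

V₁ = q/y₁ = 77.2/2.18 = 35.4 ft/s. Fr₁ = V₁/√(g·y₁) = 35.4/√(32.2×2.18) = 4.23.
From the momentum equation for a rectangular channel, y₂/y₁ = ½[√(1 + 8Fr₁²) − 1] = ½[√143.9 − 1] = 5.50.
y₂ = 5.50 × 2.18 = 12.0 ft.
Head loss: ΔE = (y₂ − y₁)³/(4y₁y₂) = (12.0 − 2.18)³/(4×2.18×12.0) = 943/105 = 9.02 ft.

ΔE = 9.02 ft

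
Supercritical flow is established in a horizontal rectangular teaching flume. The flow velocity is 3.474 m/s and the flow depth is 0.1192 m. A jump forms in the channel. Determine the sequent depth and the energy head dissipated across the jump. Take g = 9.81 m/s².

y₂ = 0.4852 m; ΔE = 0.2120 m

Fr₁ = V₁/√(g·y₁) = 3.474/√(9.81×0.1192) = 3.213.
Bélanger equation: y₂/y₁ = ½[√(1 + 8Fr₁²) − 1] = ½[√83.567 − 1] = 4.071.
y₂ = 4.071 × 0.1192 = 0.4852 m.
Head loss: ΔE = (y₂ − y₁)³/(4y₁y₂) = (0.4852 − 0.1192)³/(4×0.1192×0.4852) = 0.04904/0.2314 = 0.2120 m.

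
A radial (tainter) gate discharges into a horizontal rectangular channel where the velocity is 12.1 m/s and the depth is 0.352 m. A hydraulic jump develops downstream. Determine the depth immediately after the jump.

y₂ = 3.07 m

Fr₁ = V₁/√(g·y₁) = 12.1/√(9.81×0.352) = 6.51.
Bélanger equation: y₂/y₁ = ½[√(1 + 8Fr₁²) − 1] = ½[√340.2 − 1] = 8.72.
y₂ = 8.72 × 0.352 = 3.07 m.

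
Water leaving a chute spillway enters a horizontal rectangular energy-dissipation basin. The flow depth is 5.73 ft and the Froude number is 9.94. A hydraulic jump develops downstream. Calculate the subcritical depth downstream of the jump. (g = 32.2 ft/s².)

Fr₁ = 9.94 (given).
From the momentum equation for a rectangular channel, y₂/y₁ = ½[√(1 + 8Fr₁²) − 1] = ½[√791.4 − 1] = 13.6.
y₂ = 13.6 × 5.73 = 77.7 ft.

y₂ = 77.7 ft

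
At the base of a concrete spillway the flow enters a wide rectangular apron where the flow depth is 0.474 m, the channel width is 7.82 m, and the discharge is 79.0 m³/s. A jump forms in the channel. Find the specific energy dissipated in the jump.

ΔE = 17.1 m

q = Q/b = 79.0/7.82 = 10.1 m²/s; V₁ = q/y₁ = 21.3 m/s. Fr₁ = V₁/√(g·y₁) = 9.88.
Bélanger equation: y₂/y₁ = ½[√(1 + 8Fr₁²) − 1] = ½[√782.5 − 1] = 13.5.
y₂ = 13.5 × 0.474 = 6.39 m.
V₂ = q/y₂ = 10.1/6.39 = 1.58 m/s. E₁ = y₁ + V₁²/2g = 23.6 m; E₂ = y₂ + V₂²/2g = 6.52 m. ΔE = E₁ − E₂ = 17.1 m.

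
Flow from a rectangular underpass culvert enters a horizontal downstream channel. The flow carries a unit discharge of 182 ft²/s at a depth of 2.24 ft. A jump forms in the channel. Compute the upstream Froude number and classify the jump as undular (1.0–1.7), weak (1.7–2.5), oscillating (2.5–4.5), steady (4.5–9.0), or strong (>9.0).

Fr₁ = 9.57; strong jump

V₁ = q/y₁ = 182/2.24 = 81.2 ft/s. Fr₁ = V₁/√(g·y₁) = 81.2/√(32.2×2.24) = 9.57.
Fr₁ = 9.57 lies in the strong range.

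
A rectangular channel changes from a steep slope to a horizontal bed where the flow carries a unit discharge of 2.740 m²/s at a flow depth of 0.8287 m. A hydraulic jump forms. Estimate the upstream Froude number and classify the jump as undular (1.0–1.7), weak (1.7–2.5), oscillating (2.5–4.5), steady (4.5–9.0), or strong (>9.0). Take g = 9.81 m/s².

Fr₁ = 1.160; undular jump

V₁ = q/y₁ = 2.740/0.8287 = 3.306 m/s. Fr₁ = V₁/√(g·y₁) = 3.306/√(9.81×0.8287) = 1.160.
Fr₁ = 1.160 lies in the undular range.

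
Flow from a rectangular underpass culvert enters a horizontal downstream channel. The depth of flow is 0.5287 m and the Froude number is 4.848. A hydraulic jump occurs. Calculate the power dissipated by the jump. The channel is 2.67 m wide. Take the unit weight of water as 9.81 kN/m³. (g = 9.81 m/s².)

Fr₁ = 4.848 (given).
Bélanger equation: y₂/y₁ = ½[√(1 + 8Fr₁²) − 1] = ½[√189.02 − 1] = 6.374.
y₂ = 6.374 × 0.5287 = 3.370 m.
Head loss: ΔE = (y₂ − y₁)³/(4y₁y₂) = (3.370 − 0.5287)³/(4×0.5287×3.370) = 22.94/7.127 = 3.219 m.
V₁ = Fr₁·√(g·y₁) = 4.848×√(9.81×0.5287) = 11.04 m/s; q = V₁·y₁ = 5.837 m²/s. Q = q·b = 5.837 × 2.67 = 15.59 m³/s. P = γ·Q·ΔE = 9.81 × 15.59 × 3.219 = 492.1 kW.

P = 492.1 kW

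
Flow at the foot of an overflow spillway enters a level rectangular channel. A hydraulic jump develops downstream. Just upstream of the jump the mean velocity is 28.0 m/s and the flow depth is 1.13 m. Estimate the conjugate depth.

y₂ = 12.9 m

Fr₁ = V₁/√(g·y₁) = 28.0/√(9.81×1.13) = 8.41.
Conjugate-depth relation: y₂/y₁ = ½[√(1 + 8Fr₁²) − 1] = ½[√566.8 − 1] = 11.4.
y₂ = 11.4 × 1.13 = 12.9 m.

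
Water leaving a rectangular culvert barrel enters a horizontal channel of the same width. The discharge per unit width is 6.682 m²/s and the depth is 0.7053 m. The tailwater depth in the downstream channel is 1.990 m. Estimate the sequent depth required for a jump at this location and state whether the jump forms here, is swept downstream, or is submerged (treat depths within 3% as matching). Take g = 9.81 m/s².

y₂ = 3.257 m; the jump is swept downstream

V₁ = q/y₁ = 6.682/0.7053 = 9.474 m/s. Fr₁ = V₁/√(g·y₁) = 9.474/√(9.81×0.7053) = 3.602.
Sequent-depth ratio: y₂/y₁ = ½[√(1 + 8Fr₁²) − 1] = ½[√104.78 − 1] = 4.618.
y₂ = 4.618 × 0.7053 = 3.257 m.
Tailwater y_tw = 1.990 m: y_tw < y₂, so the jump is swept downstream.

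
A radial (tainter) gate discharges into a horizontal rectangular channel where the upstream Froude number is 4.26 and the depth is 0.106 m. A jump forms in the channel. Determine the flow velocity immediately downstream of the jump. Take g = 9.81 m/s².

V₂ = 0.783 m/s

Fr₁ = 4.26 (given).
Bélanger equation: y₂/y₁ = ½[√(1 + 8Fr₁²) − 1] = ½[√146.2 − 1] = 5.55.
y₂ = 5.55 × 0.106 = 0.588 m.
V₁ = Fr₁·√(g·y₁) = 4.26×√(9.81×0.106) = 4.34 m/s; q = V₁·y₁ = 0.460 m²/s.
V₂ = q/y₂ = 0.460/0.588 = 0.783 m/s.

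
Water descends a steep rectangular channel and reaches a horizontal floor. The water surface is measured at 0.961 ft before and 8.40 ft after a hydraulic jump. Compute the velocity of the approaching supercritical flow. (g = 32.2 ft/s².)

V₁ = 36.3 ft/s

For a rectangular channel the momentum equation gives q² = ½·g·y₁·y₂·(y₁ + y₂) = ½×32.2×0.961×8.40×9.36 = 1217.
q = √1217 = 34.9 ft²/s.
V₁ = q/y₁ = 34.9/0.961 = 36.3 ft/s.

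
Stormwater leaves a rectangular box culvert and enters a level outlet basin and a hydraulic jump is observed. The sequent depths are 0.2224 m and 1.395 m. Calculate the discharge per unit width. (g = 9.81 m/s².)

For a rectangular channel the momentum equation gives q² = ½·g·y₁·y₂·(y₁ + y₂) = ½×9.81×0.2224×1.395×1.617 = 2.461.
q = √2.461 = 1.569 m²/s.

q = 1.569 m²/s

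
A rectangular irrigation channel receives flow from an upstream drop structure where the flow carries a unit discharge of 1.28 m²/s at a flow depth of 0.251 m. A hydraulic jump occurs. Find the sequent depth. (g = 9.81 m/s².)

y₂ = 1.03 m

V₁ = q/y₁ = 1.28/0.251 = 5.10 m/s. Fr₁ = V₁/√(g·y₁) = 5.10/√(9.81×0.251) = 3.25.
From the momentum equation for a rectangular channel, y₂/y₁ = ½[√(1 + 8Fr₁²) − 1] = ½[√85.49 − 1] = 4.12.
y₂ = 4.12 × 0.251 = 1.03 m.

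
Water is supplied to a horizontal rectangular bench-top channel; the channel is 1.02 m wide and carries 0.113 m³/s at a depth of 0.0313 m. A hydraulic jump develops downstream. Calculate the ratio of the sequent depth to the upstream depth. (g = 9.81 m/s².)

q = Q/b = 0.113/1.02 = 0.111 m²/s; V₁ = q/y₁ = 3.54 m/s. Fr₁ = V₁/√(g·y₁) = 6.39.
Bélanger equation: y₂/y₁ = ½[√(1 + 8Fr₁²) − 1] = ½[√327.4 − 1] = 8.55.

y₂/y₁ = 8.55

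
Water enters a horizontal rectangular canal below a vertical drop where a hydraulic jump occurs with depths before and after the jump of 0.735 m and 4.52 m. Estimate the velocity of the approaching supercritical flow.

For a rectangular channel the momentum equation gives q² = ½·g·y₁·y₂·(y₁ + y₂) = ½×9.81×0.735×4.52×5.25 = 85.6.
q = √85.6 = 9.25 m²/s.
V₁ = q/y₁ = 9.25/0.735 = 12.6 m/s.

V₁ = 12.6 m/s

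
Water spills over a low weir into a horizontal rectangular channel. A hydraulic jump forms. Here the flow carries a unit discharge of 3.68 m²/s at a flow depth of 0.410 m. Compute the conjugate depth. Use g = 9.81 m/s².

V₁ = q/y₁ = 3.68/0.410 = 8.98 m/s. Fr₁ = V₁/√(g·y₁) = 8.98/√(9.81×0.410) = 4.48.
Conjugate-depth relation: y₂/y₁ = ½[√(1 + 8Fr₁²) − 1] = ½[√161.2 − 1] = 5.85.
y₂ = 5.85 × 0.410 = 2.40 m.

y₂ = 2.40 m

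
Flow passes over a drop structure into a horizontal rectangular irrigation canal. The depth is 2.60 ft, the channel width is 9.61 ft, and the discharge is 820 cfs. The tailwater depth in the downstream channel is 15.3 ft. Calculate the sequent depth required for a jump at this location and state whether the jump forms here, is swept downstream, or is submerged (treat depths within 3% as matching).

y₂ = 12.0 ft; the jump is submerged

q = Q/b = 820/9.61 = 85.3 ft²/s; V₁ = q/y₁ = 32.8 ft/s. Fr₁ = V₁/√(g·y₁) = 3.59.
Conjugate-depth relation: y₂/y₁ = ½[√(1 + 8Fr₁²) − 1] = ½[√103.9 − 1] = 4.60.
y₂ = 4.60 × 2.60 = 12.0 ft.
Tailwater y_tw = 15.3 ft: y_tw > y₂, so the jump is submerged.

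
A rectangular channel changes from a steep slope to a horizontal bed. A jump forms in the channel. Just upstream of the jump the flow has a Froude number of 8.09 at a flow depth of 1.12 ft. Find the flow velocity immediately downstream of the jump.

Fr₁ = 8.09 (given).
Sequent-depth ratio: y₂/y₁ = ½[√(1 + 8Fr₁²) − 1] = ½[√524.6 − 1] = 11.0.
y₂ = 11.0 × 1.12 = 12.3 ft.
V₁ = Fr₁·√(g·y₁) = 8.09×√(32.2×1.12) = 48.6 ft/s; q = V₁·y₁ = 54.4 ft²/s.
V₂ = q/y₂ = 54.4/12.3 = 4.44 ft/s.

V₂ = 4.44 ft/s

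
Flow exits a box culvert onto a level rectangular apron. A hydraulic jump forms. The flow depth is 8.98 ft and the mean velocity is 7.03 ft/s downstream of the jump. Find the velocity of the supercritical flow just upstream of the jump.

V₁ = 26.1 ft/s

Fr₂ = V₂/√(g·y₂) = 7.03/√(32.2×8.98) = 0.413.
Applying the sequent-depth relation in reverse, y₁/y₂ = ½[√(1 + 8Fr₂²) − 1] = ½[√2.367 − 1] = 0.269.
y₁ = 0.269 × 8.98 = 2.42 ft.
V₁ = q/y₁ = 63.1/2.42 = 26.1 ft/s.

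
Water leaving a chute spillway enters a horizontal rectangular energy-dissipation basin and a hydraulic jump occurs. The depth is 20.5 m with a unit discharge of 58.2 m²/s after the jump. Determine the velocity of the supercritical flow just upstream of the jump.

V₁ = 38.1 m/s

V₂ = q/y₂ = 58.2/20.5 = 2.84 m/s; Fr₂ = V₂/√(g·y₂) = 0.200.
The Bélanger relation is symmetric: y₁/y₂ = ½[√(1 + 8Fr₂²) − 1] = ½[√1.321 − 1] = 0.0746.
y₁ = 0.0746 × 20.5 = 1.53 m.
V₁ = q/y₁ = 58.2/1.53 = 38.1 m/s.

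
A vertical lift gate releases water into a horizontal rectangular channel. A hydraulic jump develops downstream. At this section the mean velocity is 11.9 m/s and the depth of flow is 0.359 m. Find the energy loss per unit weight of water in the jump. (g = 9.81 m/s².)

ΔE = 4.43 m

Fr₁ = V₁/√(g·y₁) = 11.9/√(9.81×0.359) = 6.34.
By Bélanger, y₂/y₁ = ½[√(1 + 8Fr₁²) − 1] = ½[√322.7 − 1] = 8.48.
y₂ = 8.48 × 0.359 = 3.04 m.
q = V₁·y₁ = 11.9 × 0.359 = 4.27 m²/s. V₂ = q/y₂ = 4.27/3.04 = 1.40 m/s. E₁ = y₁ + V₁²/2g = 7.58 m; E₂ = y₂ + V₂²/2g = 3.15 m. ΔE = E₁ − E₂ = 4.43 m.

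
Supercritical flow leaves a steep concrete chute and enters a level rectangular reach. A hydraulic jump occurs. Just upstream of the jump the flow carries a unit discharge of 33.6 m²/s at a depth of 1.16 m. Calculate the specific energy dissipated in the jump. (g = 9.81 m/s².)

V₁ = q/y₁ = 33.6/1.16 = 29.0 m/s. Fr₁ = V₁/√(g·y₁) = 29.0/√(9.81×1.16) = 8.59.
Conjugate-depth relation: y₂/y₁ = ½[√(1 + 8Fr₁²) − 1] = ½[√590.8 − 1] = 11.7.
y₂ = 11.7 × 1.16 = 13.5 m.
Head loss: ΔE = (y₂ − y₁)³/(4y₁y₂) = (13.5 − 1.16)³/(4×1.16×13.5) = 1887/62.7 = 30.1 m.

ΔE = 30.1 m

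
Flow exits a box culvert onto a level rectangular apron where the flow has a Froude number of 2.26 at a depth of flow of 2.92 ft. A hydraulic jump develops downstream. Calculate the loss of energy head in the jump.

Fr₁ = 2.26 (given).
By Bélanger, y₂/y₁ = ½[√(1 + 8Fr₁²) − 1] = ½[√41.86 − 1] = 2.73.
y₂ = 2.73 × 2.92 = 7.99 ft.
Head loss: ΔE = (y₂ − y₁)³/(4y₁y₂) = (7.99 − 2.92)³/(4×2.92×7.99) = 130/93.3 = 1.39 ft.

ΔE = 1.39 ft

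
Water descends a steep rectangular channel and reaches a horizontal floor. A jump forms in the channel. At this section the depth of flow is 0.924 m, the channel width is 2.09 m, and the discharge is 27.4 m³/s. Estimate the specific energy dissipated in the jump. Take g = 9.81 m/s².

ΔE = 5.20 m

q = Q/b = 27.4/2.09 = 13.1 m²/s; V₁ = q/y₁ = 14.2 m/s. Fr₁ = V₁/√(g·y₁) = 4.71.
Sequent-depth ratio: y₂/y₁ = ½[√(1 + 8Fr₁²) − 1] = ½[√178.7 − 1] = 6.18.
y₂ = 6.18 × 0.924 = 5.71 m.
V₂ = q/y₂ = 13.1/5.71 = 2.29 m/s. E₁ = y₁ + V₁²/2g = 11.2 m; E₂ = y₂ + V₂²/2g = 5.98 m. ΔE = E₁ − E₂ = 5.20 m.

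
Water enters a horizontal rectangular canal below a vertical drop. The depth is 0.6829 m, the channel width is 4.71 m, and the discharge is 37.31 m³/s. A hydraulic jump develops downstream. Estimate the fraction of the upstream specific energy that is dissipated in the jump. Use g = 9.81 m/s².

ΔE/E₁ = 0.443 (44.3%)

q = Q/b = 37.31/4.71 = 7.921 m²/s; V₁ = q/y₁ = 11.60 m/s. Fr₁ = V₁/√(g·y₁) = 4.482.
From the momentum equation for a rectangular channel, y₂/y₁ = ½[√(1 + 8Fr₁²) − 1] = ½[√161.68 − 1] = 5.858.
y₂ = 5.858 × 0.6829 = 4.000 m.
E₁ = y₁ + V₁²/2g = 7.541 m. ΔE = (y₂ − y₁)³/(4y₁y₂) = 3.341 m. ΔE/E₁ = 3.341/7.541 = 0.443.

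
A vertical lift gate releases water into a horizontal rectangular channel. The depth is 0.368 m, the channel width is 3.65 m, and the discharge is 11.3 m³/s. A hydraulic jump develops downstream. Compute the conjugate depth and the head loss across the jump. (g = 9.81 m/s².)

q = Q/b = 11.3/3.65 = 3.10 m²/s; V₁ = q/y₁ = 8.41 m/s. Fr₁ = V₁/√(g·y₁) = 4.43.
From the momentum equation for a rectangular channel, y₂/y₁ = ½[√(1 + 8Fr₁²) − 1] = ½[√157.8 − 1] = 5.78.
y₂ = 5.78 × 0.368 = 2.13 m.
V₂ = q/y₂ = 3.10/2.13 = 1.46 m/s. E₁ = y₁ + V₁²/2g = 3.98 m; E₂ = y₂ + V₂²/2g = 2.24 m. ΔE = E₁ − E₂ = 1.74 m.

y₂ = 2.13 m; ΔE = 1.74 m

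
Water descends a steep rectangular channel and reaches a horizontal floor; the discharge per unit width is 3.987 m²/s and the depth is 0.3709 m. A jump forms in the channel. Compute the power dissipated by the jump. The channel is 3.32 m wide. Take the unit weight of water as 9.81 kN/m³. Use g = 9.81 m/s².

P = 438.8 kW

V₁ = q/y₁ = 3.987/0.3709 = 10.75 m/s. Fr₁ = V₁/√(g·y₁) = 10.75/√(9.81×0.3709) = 5.635.
Sequent-depth ratio: y₂/y₁ = ½[√(1 + 8Fr₁²) − 1] = ½[√255.06 − 1] = 7.485.
y₂ = 7.485 × 0.3709 = 2.776 m.
Head loss: ΔE = (y₂ − y₁)³/(4y₁y₂) = (2.776 − 0.3709)³/(4×0.3709×2.776) = 13.92/4.119 = 3.379 m.
Q = q·b = 3.987 × 3.32 = 13.24 m³/s. P = γ·Q·ΔE = 9.81 × 13.24 × 3.379 = 438.8 kW.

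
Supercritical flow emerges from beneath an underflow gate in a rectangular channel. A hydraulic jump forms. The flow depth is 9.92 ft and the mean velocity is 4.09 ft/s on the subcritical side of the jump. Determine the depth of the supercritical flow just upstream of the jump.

Fr₂ = V₂/√(g·y₂) = 4.09/√(32.2×9.92) = 0.229.
From the momentum equation (using Fr₂), y₁/y₂ = ½[√(1 + 8Fr₂²) − 1] = ½[√1.419 − 1] = 0.0956.
y₁ = 0.0956 × 9.92 = 0.948 ft.

y₁ = 0.948 ft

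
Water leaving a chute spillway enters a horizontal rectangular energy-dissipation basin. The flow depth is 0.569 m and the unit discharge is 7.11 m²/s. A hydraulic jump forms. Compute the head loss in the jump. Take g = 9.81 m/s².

V₁ = q/y₁ = 7.11/0.569 = 12.5 m/s. Fr₁ = V₁/√(g·y₁) = 12.5/√(9.81×0.569) = 5.29.
From the momentum equation for a rectangular channel, y₂/y₁ = ½[√(1 + 8Fr₁²) − 1] = ½[√224.8 − 1] = 7.00.
y₂ = 7.00 × 0.569 = 3.98 m.
V₂ = q/y₂ = 7.11/3.98 = 1.79 m/s. E₁ = y₁ + V₁²/2g = 8.53 m; E₂ = y₂ + V₂²/2g = 4.14 m. ΔE = E₁ − E₂ = 4.38 m.

ΔE = 4.38 m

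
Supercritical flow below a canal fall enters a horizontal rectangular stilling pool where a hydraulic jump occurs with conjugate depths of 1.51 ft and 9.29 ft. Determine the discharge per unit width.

For a rectangular channel the momentum equation gives q² = ½·g·y₁·y₂·(y₁ + y₂) = ½×32.2×1.51×9.29×10.8 = 2439.
q = √2439 = 49.4 ft²/s.

q = 49.4 ft²/s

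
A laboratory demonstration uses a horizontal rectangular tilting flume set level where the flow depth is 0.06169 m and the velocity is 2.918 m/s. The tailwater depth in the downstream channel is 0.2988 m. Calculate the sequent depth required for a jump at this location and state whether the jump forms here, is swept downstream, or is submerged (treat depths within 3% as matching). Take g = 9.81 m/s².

y₂ = 0.2979 m; the jump forms here

Fr₁ = V₁/√(g·y₁) = 2.918/√(9.81×0.06169) = 3.751.
From the momentum equation for a rectangular channel, y₂/y₁ = ½[√(1 + 8Fr₁²) − 1] = ½[√113.56 − 1] = 4.828.
y₂ = 4.828 × 0.06169 = 0.2979 m.
Tailwater y_tw = 0.2988 m: y_tw ≈ y₂, so the jump forms here.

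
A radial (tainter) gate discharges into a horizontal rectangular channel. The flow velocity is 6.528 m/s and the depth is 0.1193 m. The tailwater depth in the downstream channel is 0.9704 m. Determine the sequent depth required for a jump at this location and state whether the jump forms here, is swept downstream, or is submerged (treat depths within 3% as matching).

Fr₁ = V₁/√(g·y₁) = 6.528/√(9.81×0.1193) = 6.034.
Bélanger equation: y₂/y₁ = ½[√(1 + 8Fr₁²) − 1] = ½[√292.30 − 1] = 8.048.
y₂ = 8.048 × 0.1193 = 0.9602 m.
Tailwater y_tw = 0.9704 m: y_tw ≈ y₂, so the jump forms here.

y₂ = 0.9602 m; the jump forms here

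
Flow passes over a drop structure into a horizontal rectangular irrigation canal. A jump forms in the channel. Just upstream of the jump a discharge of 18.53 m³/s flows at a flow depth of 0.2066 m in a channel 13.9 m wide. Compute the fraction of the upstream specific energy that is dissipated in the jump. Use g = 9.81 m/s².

q = Q/b = 18.53/13.9 = 1.333 m²/s; V₁ = q/y₁ = 6.453 m/s. Fr₁ = V₁/√(g·y₁) = 4.532.
By Bélanger, y₂/y₁ = ½[√(1 + 8Fr₁²) − 1] = ½[√165.34 − 1] = 5.929.
y₂ = 5.929 × 0.2066 = 1.225 m.
E₁ = y₁ + V₁²/2g = 2.329 m. ΔE = (y₂ − y₁)³/(4y₁y₂) = 1.043 m. ΔE/E₁ = 1.043/2.329 = 0.448.

ΔE/E₁ = 0.448 (44.8%)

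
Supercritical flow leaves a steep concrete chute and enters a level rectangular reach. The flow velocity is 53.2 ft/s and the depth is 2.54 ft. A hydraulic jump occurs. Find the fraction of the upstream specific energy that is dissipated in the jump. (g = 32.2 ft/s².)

ΔE/E₁ = 0.557 (55.7%)

Fr₁ = V₁/√(g·y₁) = 53.2/√(32.2×2.54) = 5.88.
Conjugate-depth relation: y₂/y₁ = ½[√(1 + 8Fr₁²) − 1] = ½[√277.8 − 1] = 7.83.
y₂ = 7.83 × 2.54 = 19.9 ft.
E₁ = y₁ + V₁²/2g = 46.5 ft. ΔE = (y₂ − y₁)³/(4y₁y₂) = 25.9 ft. ΔE/E₁ = 25.9/46.5 = 0.557.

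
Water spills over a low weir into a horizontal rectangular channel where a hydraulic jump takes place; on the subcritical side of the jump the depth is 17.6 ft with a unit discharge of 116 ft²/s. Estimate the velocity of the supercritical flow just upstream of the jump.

V₁ = 48.8 ft/s

V₂ = q/y₂ = 116/17.6 = 6.59 ft/s; Fr₂ = V₂/√(g·y₂) = 0.277.
The Bélanger relation is symmetric: y₁/y₂ = ½[√(1 + 8Fr₂²) − 1] = ½[√1.613 − 1] = 0.135.
y₁ = 0.135 × 17.6 = 2.38 ft.
V₁ = q/y₁ = 116/2.38 = 48.8 ft/s.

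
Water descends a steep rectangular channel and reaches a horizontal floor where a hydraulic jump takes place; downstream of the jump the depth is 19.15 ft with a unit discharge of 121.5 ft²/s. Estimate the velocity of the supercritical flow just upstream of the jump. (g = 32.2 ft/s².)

V₁ = 54.28 ft/s

V₂ = q/y₂ = 121.5/19.15 = 6.345 ft/s; Fr₂ = V₂/√(g·y₂) = 0.2555.
The Bélanger relation is symmetric: y₁/y₂ = ½[√(1 + 8Fr₂²) − 1] = ½[√1.5223 − 1] = 0.1169.
y₁ = 0.1169 × 19.15 = 2.239 ft.
V₁ = q/y₁ = 121.5/2.239 = 54.28 ft/s.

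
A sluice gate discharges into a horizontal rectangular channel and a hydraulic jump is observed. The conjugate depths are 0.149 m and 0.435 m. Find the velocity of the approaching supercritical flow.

For a rectangular channel the momentum equation gives q² = ½·g·y₁·y₂·(y₁ + y₂) = ½×9.81×0.149×0.435×0.584 = 0.186.
q = √0.186 = 0.431 m²/s.
V₁ = q/y₁ = 0.431/0.149 = 2.89 m/s.

V₁ = 2.89 m/s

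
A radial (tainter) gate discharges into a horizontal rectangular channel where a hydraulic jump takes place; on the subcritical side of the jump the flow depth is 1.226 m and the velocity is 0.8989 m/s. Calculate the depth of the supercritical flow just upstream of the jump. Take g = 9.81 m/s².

y₁ = 0.1471 m

Fr₂ = V₂/√(g·y₂) = 0.8989/√(9.81×1.226) = 0.2592.
Applying the sequent-depth relation in reverse, y₁/y₂ = ½[√(1 + 8Fr₂²) − 1] = ½[√1.5375 − 1] = 0.1200.
y₁ = 0.1200 × 1.226 = 0.1471 m.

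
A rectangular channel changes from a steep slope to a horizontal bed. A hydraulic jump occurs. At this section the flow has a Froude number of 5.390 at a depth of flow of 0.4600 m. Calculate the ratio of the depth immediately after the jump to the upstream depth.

Fr₁ = 5.390 (given).
Bélanger equation: y₂/y₁ = ½[√(1 + 8Fr₁²) − 1] = ½[√233.42 − 1] = 7.139.

y₂/y₁ = 7.139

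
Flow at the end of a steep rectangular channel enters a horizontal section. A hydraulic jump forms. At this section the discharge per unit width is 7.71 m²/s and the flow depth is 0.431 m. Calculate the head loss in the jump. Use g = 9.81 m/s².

ΔE = 11.5 m

V₁ = q/y₁ = 7.71/0.431 = 17.9 m/s. Fr₁ = V₁/√(g·y₁) = 17.9/√(9.81×0.431) = 8.70.
From the momentum equation for a rectangular channel, y₂/y₁ = ½[√(1 + 8Fr₁²) − 1] = ½[√606.5 − 1] = 11.8.
y₂ = 11.8 × 0.431 = 5.09 m.
Head loss: ΔE = (y₂ − y₁)³/(4y₁y₂) = (5.09 − 0.431)³/(4×0.431×5.09) = 101/8.78 = 11.5 m.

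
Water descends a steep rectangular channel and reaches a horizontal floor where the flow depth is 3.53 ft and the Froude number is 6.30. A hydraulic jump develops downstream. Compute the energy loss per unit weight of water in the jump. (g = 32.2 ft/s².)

ΔE = 42.9 ft

Fr₁ = 6.30 (given).
From the momentum equation for a rectangular channel, y₂/y₁ = ½[√(1 + 8Fr₁²) − 1] = ½[√318.5 − 1] = 8.42.
y₂ = 8.42 × 3.53 = 29.7 ft.
Head loss: ΔE = (y₂ − y₁)³/(4y₁y₂) = (29.7 − 3.53)³/(4×3.53×29.7) = 17995/420 = 42.9 ft.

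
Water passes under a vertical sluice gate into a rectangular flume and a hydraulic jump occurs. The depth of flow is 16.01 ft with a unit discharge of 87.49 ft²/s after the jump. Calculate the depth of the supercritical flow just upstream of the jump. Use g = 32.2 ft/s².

y₁ = 1.679 ft

V₂ = q/y₂ = 87.49/16.01 = 5.465 ft/s; Fr₂ = V₂/√(g·y₂) = 0.2407.
From the momentum equation (using Fr₂), y₁/y₂ = ½[√(1 + 8Fr₂²) − 1] = ½[√1.4634 − 1] = 0.1049.
y₁ = 0.1049 × 16.01 = 1.679 ft.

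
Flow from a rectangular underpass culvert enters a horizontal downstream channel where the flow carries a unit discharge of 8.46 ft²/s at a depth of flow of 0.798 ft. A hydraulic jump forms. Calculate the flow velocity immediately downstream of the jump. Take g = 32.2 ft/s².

V₁ = q/y₁ = 8.46/0.798 = 10.6 ft/s. Fr₁ = V₁/√(g·y₁) = 10.6/√(32.2×0.798) = 2.09.
By Bélanger, y₂/y₁ = ½[√(1 + 8Fr₁²) − 1] = ½[√35.99 − 1] = 2.50.
y₂ = 2.50 × 0.798 = 1.99 ft.
V₂ = q/y₂ = 8.46/1.99 = 4.24 ft/s.

V₂ = 4.24 ft/s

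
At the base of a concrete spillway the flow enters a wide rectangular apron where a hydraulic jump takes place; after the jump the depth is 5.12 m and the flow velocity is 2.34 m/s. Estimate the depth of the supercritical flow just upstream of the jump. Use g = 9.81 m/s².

Fr₂ = V₂/√(g·y₂) = 2.34/√(9.81×5.12) = 0.330.
From the momentum equation (using Fr₂), y₁/y₂ = ½[√(1 + 8Fr₂²) − 1] = ½[√1.872 − 1] = 0.184.
y₁ = 0.184 × 5.12 = 0.943 m.

y₁ = 0.943 m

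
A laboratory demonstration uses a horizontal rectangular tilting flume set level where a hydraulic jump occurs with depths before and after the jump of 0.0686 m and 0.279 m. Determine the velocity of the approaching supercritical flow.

V₁ = 2.63 m/s

For a rectangular channel the momentum equation gives q² = ½·g·y₁·y₂·(y₁ + y₂) = ½×9.81×0.0686×0.279×0.348 = 0.0326.
q = √0.0326 = 0.181 m²/s.
V₁ = q/y₁ = 0.181/0.0686 = 2.63 m/s.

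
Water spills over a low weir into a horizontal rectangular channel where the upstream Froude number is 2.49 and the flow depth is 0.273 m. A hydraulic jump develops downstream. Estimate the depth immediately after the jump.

Fr₁ = 2.49 (given).
From the momentum equation for a rectangular channel, y₂/y₁ = ½[√(1 + 8Fr₁²) − 1] = ½[√50.60 − 1] = 3.06.
y₂ = 3.06 × 0.273 = 0.834 m.

y₂ = 0.834 m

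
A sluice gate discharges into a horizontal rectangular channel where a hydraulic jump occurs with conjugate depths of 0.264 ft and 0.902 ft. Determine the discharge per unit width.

q = 2.11 ft²/s

For a rectangular channel the momentum equation gives q² = ½·g·y₁·y₂·(y₁ + y₂) = ½×32.2×0.264×0.902×1.17 = 4.47.
q = √4.47 = 2.11 ft²/s.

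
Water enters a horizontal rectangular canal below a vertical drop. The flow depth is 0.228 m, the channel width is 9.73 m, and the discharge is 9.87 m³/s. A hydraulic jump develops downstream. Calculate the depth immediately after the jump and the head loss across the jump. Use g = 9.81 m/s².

y₂ = 0.852 m; ΔE = 0.313 m

q = Q/b = 9.87/9.73 = 1.01 m²/s; V₁ = q/y₁ = 4.45 m/s. Fr₁ = V₁/√(g·y₁) = 2.97.
Bélanger equation: y₂/y₁ = ½[√(1 + 8Fr₁²) − 1] = ½[√71.80 − 1] = 3.74.
y₂ = 3.74 × 0.228 = 0.852 m.
V₂ = q/y₂ = 1.01/0.852 = 1.19 m/s. E₁ = y₁ + V₁²/2g = 1.24 m; E₂ = y₂ + V₂²/2g = 0.924 m. ΔE = E₁ − E₂ = 0.313 m.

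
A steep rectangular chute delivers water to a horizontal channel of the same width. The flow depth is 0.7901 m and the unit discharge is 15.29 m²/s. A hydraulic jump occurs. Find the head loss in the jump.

V₁ = q/y₁ = 15.29/0.7901 = 19.35 m/s. Fr₁ = V₁/√(g·y₁) = 19.35/√(9.81×0.7901) = 6.951.
Conjugate-depth relation: y₂/y₁ = ½[√(1 + 8Fr₁²) − 1] = ½[√387.54 − 1] = 9.343.
y₂ = 9.343 × 0.7901 = 7.382 m.
V₂ = q/y₂ = 15.29/7.382 = 2.071 m/s. E₁ = y₁ + V₁²/2g = 19.88 m; E₂ = y₂ + V₂²/2g = 7.601 m. ΔE = E₁ − E₂ = 12.28 m.

ΔE = 12.28 m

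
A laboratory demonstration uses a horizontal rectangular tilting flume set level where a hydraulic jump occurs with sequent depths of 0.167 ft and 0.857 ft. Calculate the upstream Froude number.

Fr₁ = 3.97

For a rectangular channel the momentum equation gives q² = ½·g·y₁·y₂·(y₁ + y₂) = ½×32.2×0.167×0.857×1.02 = 2.36.
q = √2.36 = 1.54 ft²/s.
V₁ = q/y₁ = 9.20 ft/s; Fr₁ = V₁/√(g·y₁) = 3.97.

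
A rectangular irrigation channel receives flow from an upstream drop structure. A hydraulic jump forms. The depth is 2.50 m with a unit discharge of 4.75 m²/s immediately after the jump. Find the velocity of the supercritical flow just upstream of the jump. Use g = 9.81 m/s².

V₁ = 7.99 m/s

V₂ = q/y₂ = 4.75/2.50 = 1.90 m/s; Fr₂ = V₂/√(g·y₂) = 0.384.
Applying the sequent-depth relation in reverse, y₁/y₂ = ½[√(1 + 8Fr₂²) − 1] = ½[√2.178 − 1] = 0.238.
y₁ = 0.238 × 2.50 = 0.595 m.
V₁ = q/y₁ = 4.75/0.595 = 7.99 m/s.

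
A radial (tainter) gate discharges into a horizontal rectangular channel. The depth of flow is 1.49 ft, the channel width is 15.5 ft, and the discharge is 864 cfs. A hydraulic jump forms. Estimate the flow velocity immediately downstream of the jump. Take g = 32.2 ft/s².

q = Q/b = 864/15.5 = 55.7 ft²/s; V₁ = q/y₁ = 37.4 ft/s. Fr₁ = V₁/√(g·y₁) = 5.40.
Bélanger equation: y₂/y₁ = ½[√(1 + 8Fr₁²) − 1] = ½[√234.4 − 1] = 7.15.
y₂ = 7.15 × 1.49 = 10.7 ft.
V₂ = q/y₂ = 55.7/10.7 = 5.23 ft/s.

V₂ = 5.23 ft/s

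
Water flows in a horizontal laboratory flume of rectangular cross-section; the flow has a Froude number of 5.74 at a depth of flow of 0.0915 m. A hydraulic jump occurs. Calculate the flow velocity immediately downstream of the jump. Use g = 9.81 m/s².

Fr₁ = 5.74 (given).
By Bélanger, y₂/y₁ = ½[√(1 + 8Fr₁²) − 1] = ½[√264.6 − 1] = 7.63.
y₂ = 7.63 × 0.0915 = 0.698 m.
V₁ = Fr₁·√(g·y₁) = 5.74×√(9.81×0.0915) = 5.44 m/s; q = V₁·y₁ = 0.498 m²/s.
V₂ = q/y₂ = 0.498/0.698 = 0.712 m/s.

V₂ = 0.712 m/s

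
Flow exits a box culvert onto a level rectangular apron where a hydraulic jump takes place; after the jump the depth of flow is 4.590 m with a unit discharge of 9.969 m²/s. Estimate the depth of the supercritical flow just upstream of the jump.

V₂ = q/y₂ = 9.969/4.590 = 2.172 m/s; Fr₂ = V₂/√(g·y₂) = 0.3237.
From the momentum equation (using Fr₂), y₁/y₂ = ½[√(1 + 8Fr₂²) − 1] = ½[√1.8381 − 1] = 0.1779.
y₁ = 0.1779 × 4.590 = 0.8165 m.

y₁ = 0.8165 m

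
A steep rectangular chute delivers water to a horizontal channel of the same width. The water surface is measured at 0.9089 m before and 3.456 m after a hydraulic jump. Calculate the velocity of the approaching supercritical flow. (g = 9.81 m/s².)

For a rectangular channel the momentum equation gives q² = ½·g·y₁·y₂·(y₁ + y₂) = ½×9.81×0.9089×3.456×4.365 = 67.25.
q = √67.25 = 8.201 m²/s.
V₁ = q/y₁ = 8.201/0.9089 = 9.023 m/s.

V₁ = 9.023 m/s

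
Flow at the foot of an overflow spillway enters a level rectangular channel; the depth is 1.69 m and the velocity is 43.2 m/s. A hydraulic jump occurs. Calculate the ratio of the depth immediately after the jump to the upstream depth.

y₂/y₁ = 14.5

Fr₁ = V₁/√(g·y₁) = 43.2/√(9.81×1.69) = 10.6.
From the momentum equation for a rectangular channel, y₂/y₁ = ½[√(1 + 8Fr₁²) − 1] = ½[√901.5 − 1] = 14.5.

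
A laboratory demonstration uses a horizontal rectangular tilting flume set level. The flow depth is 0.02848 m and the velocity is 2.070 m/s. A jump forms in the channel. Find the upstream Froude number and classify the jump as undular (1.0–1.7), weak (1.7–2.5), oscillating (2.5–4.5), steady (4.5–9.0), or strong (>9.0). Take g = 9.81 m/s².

Fr₁ = V₁/√(g·y₁) = 2.070/√(9.81×0.02848) = 3.916.
Fr₁ = 3.916 lies in the oscillating range.

Fr₁ = 3.916; oscillating jump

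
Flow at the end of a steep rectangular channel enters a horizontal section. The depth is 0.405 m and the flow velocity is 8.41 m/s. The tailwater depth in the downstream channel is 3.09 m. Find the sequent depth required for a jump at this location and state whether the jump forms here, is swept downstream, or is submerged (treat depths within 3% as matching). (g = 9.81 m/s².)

y₂ = 2.22 m; the jump is submerged

Fr₁ = V₁/√(g·y₁) = 8.41/√(9.81×0.405) = 4.22.
By Bélanger, y₂/y₁ = ½[√(1 + 8Fr₁²) − 1] = ½[√143.4 − 1] = 5.49.
y₂ = 5.49 × 0.405 = 2.22 m.
Tailwater y_tw = 3.09 m: y_tw > y₂, so the jump is submerged.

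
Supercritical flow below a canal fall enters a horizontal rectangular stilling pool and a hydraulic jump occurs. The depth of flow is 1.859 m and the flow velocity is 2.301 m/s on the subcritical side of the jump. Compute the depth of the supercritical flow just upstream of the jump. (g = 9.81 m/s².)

Fr₂ = V₂/√(g·y₂) = 2.301/√(9.81×1.859) = 0.5388.
From the momentum equation (using Fr₂), y₁/y₂ = ½[√(1 + 8Fr₂²) − 1] = ½[√3.3226 − 1] = 0.4114.
y₁ = 0.4114 × 1.859 = 0.7648 m.

y₁ = 0.7648 m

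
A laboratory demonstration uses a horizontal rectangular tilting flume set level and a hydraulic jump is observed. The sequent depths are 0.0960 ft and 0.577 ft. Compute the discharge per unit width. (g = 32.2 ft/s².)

q = 0.775 ft²/s

For a rectangular channel the momentum equation gives q² = ½·g·y₁·y₂·(y₁ + y₂) = ½×32.2×0.0960×0.577×0.673 = 0.600.
q = √0.600 = 0.775 ft²/s.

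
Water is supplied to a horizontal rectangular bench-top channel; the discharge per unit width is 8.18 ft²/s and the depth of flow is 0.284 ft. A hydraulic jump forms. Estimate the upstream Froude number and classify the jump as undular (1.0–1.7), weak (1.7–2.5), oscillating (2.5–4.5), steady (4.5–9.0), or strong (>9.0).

V₁ = q/y₁ = 8.18/0.284 = 28.8 ft/s. Fr₁ = V₁/√(g·y₁) = 28.8/√(32.2×0.284) = 9.52.
Fr₁ = 9.52 lies in the strong range.

Fr₁ = 9.52; strong jump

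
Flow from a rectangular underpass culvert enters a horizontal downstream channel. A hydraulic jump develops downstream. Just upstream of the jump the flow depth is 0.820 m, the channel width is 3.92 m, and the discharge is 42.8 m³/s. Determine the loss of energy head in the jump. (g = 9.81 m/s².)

q = Q/b = 42.8/3.92 = 10.9 m²/s; V₁ = q/y₁ = 13.3 m/s. Fr₁ = V₁/√(g·y₁) = 4.69.
Conjugate-depth relation: y₂/y₁ = ½[√(1 + 8Fr₁²) − 1] = ½[√177.3 − 1] = 6.16.
y₂ = 6.16 × 0.820 = 5.05 m.
Head loss: ΔE = (y₂ − y₁)³/(4y₁y₂) = (5.05 − 0.820)³/(4×0.820×5.05) = 75.7/16.6 = 4.57 m.

ΔE = 4.57 m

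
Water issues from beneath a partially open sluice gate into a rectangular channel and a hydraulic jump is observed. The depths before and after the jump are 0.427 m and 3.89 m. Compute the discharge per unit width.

For a rectangular channel the momentum equation gives q² = ½·g·y₁·y₂·(y₁ + y₂) = ½×9.81×0.427×3.89×4.32 = 35.2.
q = √35.2 = 5.93 m²/s.

q = 5.93 m²/s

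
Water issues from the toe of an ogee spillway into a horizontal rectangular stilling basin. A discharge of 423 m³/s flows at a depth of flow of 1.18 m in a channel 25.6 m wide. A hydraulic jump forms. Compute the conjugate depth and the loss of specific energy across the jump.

y₂ = 6.30 m; ΔE = 4.52 m

q = Q/b = 423/25.6 = 16.5 m²/s; V₁ = q/y₁ = 14.0 m/s. Fr₁ = V₁/√(g·y₁) = 4.12.
Bélanger equation: y₂/y₁ = ½[√(1 + 8Fr₁²) − 1] = ½[√136.5 − 1] = 5.34.
y₂ = 5.34 × 1.18 = 6.30 m.
V₂ = q/y₂ = 16.5/6.30 = 2.62 m/s. E₁ = y₁ + V₁²/2g = 11.2 m; E₂ = y₂ + V₂²/2g = 6.65 m. ΔE = E₁ − E₂ = 4.52 m.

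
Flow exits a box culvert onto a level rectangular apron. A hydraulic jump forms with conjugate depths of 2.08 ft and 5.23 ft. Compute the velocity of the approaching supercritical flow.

For a rectangular channel the momentum equation gives q² = ½·g·y₁·y₂·(y₁ + y₂) = ½×32.2×2.08×5.23×7.31 = 1280.
q = √1280 = 35.8 ft²/s.
V₁ = q/y₁ = 35.8/2.08 = 17.2 ft/s.

V₁ = 17.2 ft/s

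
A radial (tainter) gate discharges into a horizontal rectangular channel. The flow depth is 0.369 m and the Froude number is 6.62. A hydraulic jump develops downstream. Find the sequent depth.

y₂ = 3.28 m

Fr₁ = 6.62 (given).
Sequent-depth ratio: y₂/y₁ = ½[√(1 + 8Fr₁²) − 1] = ½[√351.6 − 1] = 8.88.
y₂ = 8.88 × 0.369 = 3.28 m.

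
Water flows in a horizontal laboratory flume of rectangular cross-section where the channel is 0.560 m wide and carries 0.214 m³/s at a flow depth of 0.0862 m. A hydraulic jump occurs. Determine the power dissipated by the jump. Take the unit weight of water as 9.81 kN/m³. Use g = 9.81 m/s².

q = Q/b = 0.214/0.560 = 0.382 m²/s; V₁ = q/y₁ = 4.43 m/s. Fr₁ = V₁/√(g·y₁) = 4.82.
By Bélanger, y₂/y₁ = ½[√(1 + 8Fr₁²) − 1] = ½[√186.9 − 1] = 6.34.
y₂ = 6.34 × 0.0862 = 0.546 m.
V₂ = q/y₂ = 0.382/0.546 = 0.700 m/s. E₁ = y₁ + V₁²/2g = 1.09 m; E₂ = y₂ + V₂²/2g = 0.571 m. ΔE = E₁ − E₂ = 0.517 m.
P = γ·Q·ΔE = 9.81 × 0.214 × 0.517 = 1.08 kW.

P = 1.08 kW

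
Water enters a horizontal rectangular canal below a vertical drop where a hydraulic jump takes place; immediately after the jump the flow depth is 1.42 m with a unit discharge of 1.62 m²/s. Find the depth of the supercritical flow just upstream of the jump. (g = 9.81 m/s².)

y₁ = 0.229 m

V₂ = q/y₂ = 1.62/1.42 = 1.14 m/s; Fr₂ = V₂/√(g·y₂) = 0.306.
Applying the sequent-depth relation in reverse, y₁/y₂ = ½[√(1 + 8Fr₂²) − 1] = ½[√1.747 − 1] = 0.161.
y₁ = 0.161 × 1.42 = 0.229 m.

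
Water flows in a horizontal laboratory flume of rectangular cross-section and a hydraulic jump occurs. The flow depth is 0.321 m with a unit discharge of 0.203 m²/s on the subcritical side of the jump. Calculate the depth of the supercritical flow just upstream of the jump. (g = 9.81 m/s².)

V₂ = q/y₂ = 0.203/0.321 = 0.632 m/s; Fr₂ = V₂/√(g·y₂) = 0.356.
Since the conjugate-depth ratio holds either way, y₁/y₂ = ½[√(1 + 8Fr₂²) − 1] = ½[√2.016 − 1] = 0.210.
y₁ = 0.210 × 0.321 = 0.0674 m.

y₁ = 0.0674 m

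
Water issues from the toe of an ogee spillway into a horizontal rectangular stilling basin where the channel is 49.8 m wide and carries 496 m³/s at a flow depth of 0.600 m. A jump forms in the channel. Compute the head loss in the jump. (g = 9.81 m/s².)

ΔE = 8.96 m

q = Q/b = 496/49.8 = 9.96 m²/s; V₁ = q/y₁ = 16.6 m/s. Fr₁ = V₁/√(g·y₁) = 6.84.
Sequent-depth ratio: y₂/y₁ = ½[√(1 + 8Fr₁²) − 1] = ½[√375.5 − 1] = 9.19.
y₂ = 9.19 × 0.600 = 5.51 m.
Head loss: ΔE = (y₂ − y₁)³/(4y₁y₂) = (5.51 − 0.600)³/(4×0.600×5.51) = 119/13.2 = 8.96 m.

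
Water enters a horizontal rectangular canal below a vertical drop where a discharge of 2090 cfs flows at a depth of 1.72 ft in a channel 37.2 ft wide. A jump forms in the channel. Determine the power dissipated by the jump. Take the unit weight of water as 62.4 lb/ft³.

q = Q/b = 2090/37.2 = 56.2 ft²/s; V₁ = q/y₁ = 32.7 ft/s. Fr₁ = V₁/√(g·y₁) = 4.39.
Bélanger equation: y₂/y₁ = ½[√(1 + 8Fr₁²) − 1] = ½[√155.1 − 1] = 5.73.
y₂ = 5.73 × 1.72 = 9.85 ft.
V₂ = q/y₂ = 56.2/9.85 = 5.70 ft/s. E₁ = y₁ + V₁²/2g = 18.3 ft; E₂ = y₂ + V₂²/2g = 10.4 ft. ΔE = E₁ − E₂ = 7.93 ft.
P = γ·Q·ΔE/550 = 62.4 × 2090 × 7.93 / 550 = 1881 hp.

P = 1881 hp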